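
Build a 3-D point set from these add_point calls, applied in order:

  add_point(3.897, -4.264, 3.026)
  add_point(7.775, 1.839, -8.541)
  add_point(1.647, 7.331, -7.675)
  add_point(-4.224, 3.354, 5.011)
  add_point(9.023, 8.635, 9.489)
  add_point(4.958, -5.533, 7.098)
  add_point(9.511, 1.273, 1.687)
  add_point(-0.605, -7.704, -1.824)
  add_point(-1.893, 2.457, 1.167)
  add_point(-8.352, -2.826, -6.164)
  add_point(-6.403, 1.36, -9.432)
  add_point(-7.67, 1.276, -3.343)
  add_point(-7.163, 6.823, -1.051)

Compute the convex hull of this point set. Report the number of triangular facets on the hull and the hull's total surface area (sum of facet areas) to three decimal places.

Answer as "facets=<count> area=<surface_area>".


facets=18 area=927.160

11 of the 13 inputs are extreme points: [1, 2, 3, 4, 5, 6, 7, 9, 10, 11, 12].

Per-facet area ½‖(b−a)×(c−a)‖:
  f1: (p5, p4, p6) → 52.6203
  f2: (p1, p5, p6) → 44.0671
  f3: (p1, p4, p6) → 41.3954
  f4: (p12, p10, p9) → 28.2192
  f5: (p7, p5, p9) → 41.1031
  f6: (p7, p1, p5) → 77.0334
  f7: (p7, p10, p9) → 26.9463
  f8: (p7, p1, p10) → 83.5477
  f9: (p11, p12, p9) → 3.2379
  f10: (p3, p5, p4) → 87.1661
  f11: (p3, p12, p4) → 51.3518
  f12: (p3, p11, p12) → 22.7391
  f13: (p3, p5, p9) → 86.8261
  f14: (p3, p11, p9) → 15.6912
  f15: (p2, p1, p10) → 41.4231
  f16: (p2, p12, p10) → 46.6991
  f17: (p2, p1, p4) → 76.6061
  f18: (p2, p12, p4) → 100.4870
Σ area = 927.160

Euler: V−E+F = 11−27+18 = 2.


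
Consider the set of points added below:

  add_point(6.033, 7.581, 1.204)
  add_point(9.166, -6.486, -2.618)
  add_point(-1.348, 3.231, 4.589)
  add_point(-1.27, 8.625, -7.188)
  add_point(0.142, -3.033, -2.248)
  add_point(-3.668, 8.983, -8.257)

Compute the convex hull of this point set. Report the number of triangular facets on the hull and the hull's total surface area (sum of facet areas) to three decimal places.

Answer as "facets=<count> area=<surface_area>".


facets=8 area=395.656

Points on the hull: [0, 1, 2, 3, 4, 5] (6 of 6).

Per-facet area ½‖(b−a)×(c−a)‖:
  f1: (p0, p2, p5) → 60.4730
  f2: (p0, p2, p1) → 67.5152
  f3: (p4, p1, p5) → 56.5854
  f4: (p4, p2, p5) → 62.4725
  f5: (p4, p2, p1) → 41.3284
  f6: (p3, p1, p5) → 17.7979
  f7: (p3, p0, p5) → 6.2308
  f8: (p3, p0, p1) → 83.2531
Σ area = 395.656

Check V−E+F: 6 − 12 + 8 = 2.


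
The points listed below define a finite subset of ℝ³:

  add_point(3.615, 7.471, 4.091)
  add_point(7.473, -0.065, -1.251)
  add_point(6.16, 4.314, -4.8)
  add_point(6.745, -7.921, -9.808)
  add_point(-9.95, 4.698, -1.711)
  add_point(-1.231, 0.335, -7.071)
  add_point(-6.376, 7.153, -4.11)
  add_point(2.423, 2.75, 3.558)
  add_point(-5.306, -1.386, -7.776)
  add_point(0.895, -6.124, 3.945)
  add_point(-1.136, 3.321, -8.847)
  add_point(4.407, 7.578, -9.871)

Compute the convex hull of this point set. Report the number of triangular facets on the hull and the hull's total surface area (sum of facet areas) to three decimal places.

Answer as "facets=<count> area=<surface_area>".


Hull vertices (10/12): indices [0, 1, 2, 3, 4, 6, 8, 9, 10, 11].

Facet areas (half cross-product norm):
  f1: (p9, p3, p1) → 60.0617
  f2: (p0, p9, p4) → 96.9959
  f3: (p0, p9, p1) → 51.6354
  f4: (p8, p9, p4) → 68.4254
  f5: (p8, p9, p3) → 88.5709
  f6: (p6, p0, p4) → 30.9130
  f7: (p6, p0, p11) → 73.0443
  f8: (p6, p8, p4) → 22.7979
  f9: (p2, p0, p1) → 27.3475
  f10: (p2, p0, p11) → 26.6791
  f11: (p2, p3, p1) → 33.6455
  f12: (p2, p11, p3) → 40.8187
  f13: (p10, p11, p3) → 48.5820
  f14: (p10, p8, p3) → 42.8538
  f15: (p10, p6, p11) → 26.9867
  f16: (p10, p6, p8) → 25.2435
Σ area = 764.601

Check V−E+F: 10 − 24 + 16 = 2.

facets=16 area=764.601


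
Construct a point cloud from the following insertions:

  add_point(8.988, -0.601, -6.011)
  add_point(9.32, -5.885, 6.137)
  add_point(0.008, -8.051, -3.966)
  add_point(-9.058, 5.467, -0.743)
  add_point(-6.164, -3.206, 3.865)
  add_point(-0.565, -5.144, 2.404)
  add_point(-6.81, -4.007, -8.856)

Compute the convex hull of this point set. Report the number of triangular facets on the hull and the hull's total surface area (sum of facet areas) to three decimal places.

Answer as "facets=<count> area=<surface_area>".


facets=8 area=616.640

Points on the hull: [0, 1, 2, 3, 4, 6] (6 of 7).

Area of each hull facet:
  f1: (p0, p1, p3) → 130.2434
  f2: (p0, p6, p3) → 103.5132
  f3: (p0, p2, p1) → 72.2720
  f4: (p0, p2, p6) → 54.1485
  f5: (p4, p1, p3) → 71.1728
  f6: (p4, p2, p1) → 75.4053
  f7: (p4, p6, p3) → 59.5994
  f8: (p4, p2, p6) → 50.2852
Σ area = 616.640

Euler: V−E+F = 6−12+8 = 2.


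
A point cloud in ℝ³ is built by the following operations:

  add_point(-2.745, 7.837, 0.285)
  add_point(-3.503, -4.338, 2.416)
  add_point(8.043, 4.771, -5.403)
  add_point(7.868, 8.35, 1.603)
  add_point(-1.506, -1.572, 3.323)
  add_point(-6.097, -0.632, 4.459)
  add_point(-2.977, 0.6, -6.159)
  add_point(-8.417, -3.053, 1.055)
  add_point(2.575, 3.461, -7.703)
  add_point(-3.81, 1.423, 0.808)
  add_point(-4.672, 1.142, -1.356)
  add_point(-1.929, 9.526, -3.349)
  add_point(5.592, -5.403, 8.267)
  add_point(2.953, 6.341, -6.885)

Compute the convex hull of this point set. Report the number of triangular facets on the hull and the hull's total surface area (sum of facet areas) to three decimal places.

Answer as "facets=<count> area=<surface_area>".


facets=18 area=638.265

Extreme-point indices: [0, 1, 2, 3, 5, 6, 7, 8, 11, 12, 13] — 11 of 14 on the boundary.

Per-facet area ½‖(b−a)×(c−a)‖:
  f1: (p6, p11, p7) → 44.9898
  f2: (p5, p12, p7) → 28.0901
  f3: (p13, p6, p11) → 27.4586
  f4: (p1, p12, p7) → 9.3083
  f5: (p1, p6, p7) → 24.8845
  f6: (p1, p6, p12) → 47.5131
  f7: (p3, p5, p12) → 96.6555
  f8: (p3, p12, p2) → 60.7840
  f9: (p3, p13, p2) → 21.6678
  f10: (p3, p13, p11) → 33.5600
  f11: (p8, p13, p2) → 8.3135
  f12: (p8, p13, p6) → 8.5818
  f13: (p8, p12, p2) → 52.2398
  f14: (p8, p6, p12) → 57.1830
  f15: (p0, p3, p11) → 21.7646
  f16: (p0, p3, p5) → 50.8006
  f17: (p0, p11, p7) → 21.5911
  f18: (p0, p5, p7) → 22.8790
Σ area = 638.265

Check V−E+F: 11 − 27 + 18 = 2.


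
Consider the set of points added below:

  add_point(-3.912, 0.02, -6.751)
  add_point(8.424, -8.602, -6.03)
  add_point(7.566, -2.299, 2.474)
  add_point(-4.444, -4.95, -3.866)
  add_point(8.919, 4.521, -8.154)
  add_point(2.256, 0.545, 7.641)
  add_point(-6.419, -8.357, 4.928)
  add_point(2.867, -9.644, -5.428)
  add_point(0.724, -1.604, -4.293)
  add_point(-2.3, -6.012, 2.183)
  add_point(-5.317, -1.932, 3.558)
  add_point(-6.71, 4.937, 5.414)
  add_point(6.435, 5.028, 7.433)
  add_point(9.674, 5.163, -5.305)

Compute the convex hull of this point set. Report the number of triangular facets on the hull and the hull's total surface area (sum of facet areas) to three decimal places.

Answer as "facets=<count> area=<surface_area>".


facets=18 area=887.383

Hull vertices (11/14): indices [0, 1, 2, 3, 4, 5, 6, 7, 11, 12, 13].

Facet areas (half cross-product norm):
  f1: (p6, p5, p11) → 61.1078
  f2: (p0, p6, p11) → 81.6557
  f3: (p12, p13, p11) → 86.9964
  f4: (p12, p5, p11) → 30.1456
  f5: (p4, p13, p11) → 28.1228
  f6: (p4, p0, p11) → 90.3921
  f7: (p3, p6, p7) → 42.0900
  f8: (p3, p0, p7) → 24.3538
  f9: (p3, p0, p6) → 17.4122
  f10: (p1, p6, p7) → 27.9132
  f11: (p1, p4, p13) → 20.0168
  f12: (p1, p0, p7) → 30.9959
  f13: (p1, p4, p0) → 84.2475
  f14: (p2, p12, p5) → 23.7584
  f15: (p2, p6, p5) → 50.3715
  f16: (p2, p1, p6) → 81.9266
  f17: (p2, p12, p13) → 48.5010
  f18: (p2, p1, p13) → 57.3755
Σ area = 887.383

Check V−E+F: 11 − 27 + 18 = 2.


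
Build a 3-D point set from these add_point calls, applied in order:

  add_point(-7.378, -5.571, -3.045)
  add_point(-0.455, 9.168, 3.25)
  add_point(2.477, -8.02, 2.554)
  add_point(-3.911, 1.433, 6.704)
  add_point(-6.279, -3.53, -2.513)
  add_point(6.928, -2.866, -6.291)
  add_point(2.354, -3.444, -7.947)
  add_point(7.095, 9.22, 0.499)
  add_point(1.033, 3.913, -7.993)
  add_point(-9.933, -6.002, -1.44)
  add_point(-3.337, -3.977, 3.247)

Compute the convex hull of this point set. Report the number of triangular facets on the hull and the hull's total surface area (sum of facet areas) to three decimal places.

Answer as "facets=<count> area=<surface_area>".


10 of the 11 inputs are extreme points: [0, 1, 2, 3, 5, 6, 7, 8, 9, 10].

Area of each hull facet:
  f1: (p3, p2, p7) → 89.3890
  f2: (p1, p3, p9) → 51.7083
  f3: (p1, p3, p7) → 32.0518
  f4: (p10, p2, p9) → 26.4489
  f5: (p10, p3, p9) → 24.2101
  f6: (p10, p3, p2) → 18.3131
  f7: (p5, p2, p7) → 77.3651
  f8: (p5, p6, p2) → 26.9946
  f9: (p8, p1, p7) → 45.6446
  f10: (p8, p5, p7) → 53.0418
  f11: (p8, p5, p6) → 18.2848
  f12: (p8, p1, p9) → 99.2723
  f13: (p0, p8, p9) → 12.2136
  f14: (p0, p8, p6) → 41.4670
  f15: (p0, p2, p9) → 15.9690
  f16: (p0, p6, p2) → 56.0674
Σ area = 688.441

Euler: V−E+F = 10−24+16 = 2.

facets=16 area=688.441


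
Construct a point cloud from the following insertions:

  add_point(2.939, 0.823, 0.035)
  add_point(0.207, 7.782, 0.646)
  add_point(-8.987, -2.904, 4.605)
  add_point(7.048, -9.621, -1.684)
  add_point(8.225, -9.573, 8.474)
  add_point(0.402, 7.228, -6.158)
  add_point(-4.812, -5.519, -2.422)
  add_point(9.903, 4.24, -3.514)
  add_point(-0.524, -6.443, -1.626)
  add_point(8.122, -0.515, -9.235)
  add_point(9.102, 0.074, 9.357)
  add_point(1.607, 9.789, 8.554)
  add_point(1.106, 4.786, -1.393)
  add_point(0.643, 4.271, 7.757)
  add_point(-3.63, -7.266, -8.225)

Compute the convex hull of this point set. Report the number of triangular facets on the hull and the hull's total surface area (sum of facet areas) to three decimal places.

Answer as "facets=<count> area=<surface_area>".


Points on the hull: [1, 2, 3, 4, 5, 7, 9, 10, 11, 14] (10 of 15).

Triangle areas on the boundary:
  f1: (p11, p10, p7) → 80.2529
  f2: (p4, p14, p2) → 132.6574
  f3: (p4, p14, p3) → 51.8470
  f4: (p4, p11, p2) → 150.0102
  f5: (p4, p11, p10) → 41.3341
  f6: (p4, p3, p7) → 72.5978
  f7: (p4, p10, p7) → 64.2356
  f8: (p9, p3, p7) → 45.4186
  f9: (p9, p14, p3) → 69.6088
  f10: (p5, p14, p2) → 105.2637
  f11: (p5, p9, p14) → 74.3363
  f12: (p5, p11, p7) → 74.1812
  f13: (p5, p9, p7) → 38.3894
  f14: (p1, p11, p2) → 60.5850
  f15: (p1, p5, p2) → 48.6798
  f16: (p1, p5, p11) → 7.2435
Σ area = 1116.641

Euler characteristic 10−24+16 = 2 ✓

facets=16 area=1116.641


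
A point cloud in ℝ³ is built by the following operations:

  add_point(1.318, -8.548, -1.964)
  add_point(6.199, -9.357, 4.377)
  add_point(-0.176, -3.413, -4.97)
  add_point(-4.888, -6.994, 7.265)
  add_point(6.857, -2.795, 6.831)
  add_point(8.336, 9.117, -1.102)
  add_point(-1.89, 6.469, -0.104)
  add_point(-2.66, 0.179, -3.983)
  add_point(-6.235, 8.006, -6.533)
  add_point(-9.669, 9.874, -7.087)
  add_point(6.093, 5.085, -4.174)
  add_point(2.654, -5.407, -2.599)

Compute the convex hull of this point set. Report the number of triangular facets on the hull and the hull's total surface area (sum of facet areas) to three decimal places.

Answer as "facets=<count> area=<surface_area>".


facets=18 area=812.336

11 of the 12 inputs are extreme points: [0, 1, 2, 3, 4, 5, 6, 8, 9, 10, 11].

Area of each hull facet:
  f1: (p6, p5, p9) → 48.9058
  f2: (p6, p3, p9) → 77.5966
  f3: (p4, p1, p5) → 40.8950
  f4: (p4, p3, p1) → 40.4410
  f5: (p4, p6, p5) → 71.2849
  f6: (p4, p6, p3) → 85.2605
  f7: (p8, p2, p9) → 14.0868
  f8: (p10, p1, p5) → 43.7292
  f9: (p10, p8, p2) → 62.5954
  f10: (p10, p5, p9) → 44.6489
  f11: (p10, p8, p9) → 6.6772
  f12: (p11, p10, p1) → 44.5481
  f13: (p11, p10, p2) → 22.1776
  f14: (p0, p11, p2) → 7.0058
  f15: (p0, p3, p9) → 121.3203
  f16: (p0, p2, p9) → 24.1030
  f17: (p0, p3, p1) → 43.0980
  f18: (p0, p11, p1) → 13.9619
Σ area = 812.336

Euler characteristic 11−27+18 = 2 ✓


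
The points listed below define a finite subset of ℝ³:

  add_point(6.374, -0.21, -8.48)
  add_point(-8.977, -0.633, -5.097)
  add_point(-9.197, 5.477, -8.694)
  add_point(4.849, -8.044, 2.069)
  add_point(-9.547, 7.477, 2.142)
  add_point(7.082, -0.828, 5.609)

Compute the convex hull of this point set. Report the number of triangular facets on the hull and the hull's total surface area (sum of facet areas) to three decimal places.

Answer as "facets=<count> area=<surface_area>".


Hull vertices (6/6): indices [0, 1, 2, 3, 4, 5].

Facet areas (half cross-product norm):
  f1: (p3, p5, p4) → 78.6898
  f2: (p1, p3, p4) → 93.5231
  f3: (p1, p2, p4) → 36.7560
  f4: (p0, p5, p4) → 129.3826
  f5: (p0, p2, p4) → 91.0968
  f6: (p0, p3, p5) → 54.0049
  f7: (p0, p1, p3) → 99.2131
  f8: (p0, p1, p2) → 55.4826
Σ area = 638.149

Euler: V−E+F = 6−12+8 = 2.

facets=8 area=638.149


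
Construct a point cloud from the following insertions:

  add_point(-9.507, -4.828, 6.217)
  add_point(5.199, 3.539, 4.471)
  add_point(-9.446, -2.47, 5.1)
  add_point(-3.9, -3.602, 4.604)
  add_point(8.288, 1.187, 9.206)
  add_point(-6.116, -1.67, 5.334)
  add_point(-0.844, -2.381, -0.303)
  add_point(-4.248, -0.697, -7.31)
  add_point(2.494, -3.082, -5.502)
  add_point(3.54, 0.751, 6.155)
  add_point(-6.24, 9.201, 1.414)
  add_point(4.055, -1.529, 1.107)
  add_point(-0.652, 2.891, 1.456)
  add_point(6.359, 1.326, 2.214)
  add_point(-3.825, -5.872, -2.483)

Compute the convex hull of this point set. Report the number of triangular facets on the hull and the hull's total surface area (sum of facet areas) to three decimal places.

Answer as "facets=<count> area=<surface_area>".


Points on the hull: [0, 1, 2, 4, 7, 8, 10, 13, 14] (9 of 15).

Area of each hull facet:
  f1: (p10, p4, p0) → 129.4055
  f2: (p8, p7, p10) → 48.0512
  f3: (p2, p10, p0) → 4.3885
  f4: (p2, p7, p0) → 15.1444
  f5: (p2, p7, p10) → 75.1263
  f6: (p14, p7, p0) → 32.8355
  f7: (p14, p8, p7) → 23.2512
  f8: (p14, p4, p0) → 93.1665
  f9: (p14, p8, p4) → 61.6843
  f10: (p13, p8, p4) → 17.6514
  f11: (p13, p8, p10) → 71.3854
  f12: (p1, p10, p4) → 24.8671
  f13: (p1, p13, p4) → 10.2648
  f14: (p1, p13, p10) → 19.9728
Σ area = 627.195

Euler characteristic 9−21+14 = 2 ✓

facets=14 area=627.195


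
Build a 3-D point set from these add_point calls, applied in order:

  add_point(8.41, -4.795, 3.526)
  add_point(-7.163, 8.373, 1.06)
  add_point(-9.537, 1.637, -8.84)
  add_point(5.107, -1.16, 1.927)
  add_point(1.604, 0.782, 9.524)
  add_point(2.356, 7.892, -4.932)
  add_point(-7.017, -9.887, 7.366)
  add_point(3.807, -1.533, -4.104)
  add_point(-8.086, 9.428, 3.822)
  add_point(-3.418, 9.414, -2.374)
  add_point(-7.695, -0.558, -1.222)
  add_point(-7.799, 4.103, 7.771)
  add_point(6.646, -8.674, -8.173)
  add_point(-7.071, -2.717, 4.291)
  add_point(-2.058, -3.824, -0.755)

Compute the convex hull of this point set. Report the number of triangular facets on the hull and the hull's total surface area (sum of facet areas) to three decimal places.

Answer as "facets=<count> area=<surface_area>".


facets=14 area=1098.094

Extreme-point indices: [0, 2, 4, 5, 6, 8, 9, 11, 12] — 9 of 15 on the boundary.

Triangle areas on the boundary:
  f1: (p12, p6, p2) → 172.5386
  f2: (p12, p6, p0) → 103.9183
  f3: (p11, p6, p2) → 116.6374
  f4: (p11, p8, p2) → 49.3591
  f5: (p5, p12, p0) → 97.5636
  f6: (p5, p12, p2) → 117.4169
  f7: (p4, p11, p8) → 30.6943
  f8: (p4, p5, p0) → 81.8119
  f9: (p4, p5, p8) → 91.7299
  f10: (p4, p6, p0) → 73.6117
  f11: (p4, p11, p6) → 65.8111
  f12: (p9, p8, p2) → 45.4821
  f13: (p9, p5, p2) → 38.2368
  f14: (p9, p5, p8) → 13.2825
Σ area = 1098.094

Euler: V−E+F = 9−21+14 = 2.


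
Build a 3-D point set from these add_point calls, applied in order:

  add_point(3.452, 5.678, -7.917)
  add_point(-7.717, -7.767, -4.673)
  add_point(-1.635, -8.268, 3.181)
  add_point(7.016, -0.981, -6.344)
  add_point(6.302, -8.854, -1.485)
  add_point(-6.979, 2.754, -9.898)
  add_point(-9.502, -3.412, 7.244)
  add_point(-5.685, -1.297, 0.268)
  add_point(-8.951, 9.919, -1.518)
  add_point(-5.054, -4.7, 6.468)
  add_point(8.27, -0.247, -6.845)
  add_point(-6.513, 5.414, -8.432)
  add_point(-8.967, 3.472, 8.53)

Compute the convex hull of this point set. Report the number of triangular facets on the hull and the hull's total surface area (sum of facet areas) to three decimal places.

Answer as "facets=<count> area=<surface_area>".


facets=18 area=931.691

11 of the 13 inputs are extreme points: [0, 1, 2, 4, 5, 6, 8, 9, 10, 11, 12].

Area of each hull facet:
  f1: (p1, p5, p10) → 91.4296
  f2: (p1, p8, p6) → 99.4824
  f3: (p1, p5, p8) → 64.1696
  f4: (p12, p8, p6) → 38.8604
  f5: (p0, p5, p10) → 38.6761
  f6: (p0, p12, p10) → 78.5793
  f7: (p0, p12, p8) → 85.0656
  f8: (p4, p1, p10) → 74.4575
  f9: (p4, p12, p10) → 113.2266
  f10: (p11, p5, p8) → 8.0438
  f11: (p11, p0, p8) → 41.8189
  f12: (p11, p0, p5) → 15.0294
  f13: (p9, p12, p6) → 16.0584
  f14: (p9, p4, p12) → 47.7040
  f15: (p2, p4, p1) → 45.4909
  f16: (p2, p9, p4) → 15.9059
  f17: (p2, p1, p6) → 49.3736
  f18: (p2, p9, p6) → 8.3194
Σ area = 931.691

Check V−E+F: 11 − 27 + 18 = 2.


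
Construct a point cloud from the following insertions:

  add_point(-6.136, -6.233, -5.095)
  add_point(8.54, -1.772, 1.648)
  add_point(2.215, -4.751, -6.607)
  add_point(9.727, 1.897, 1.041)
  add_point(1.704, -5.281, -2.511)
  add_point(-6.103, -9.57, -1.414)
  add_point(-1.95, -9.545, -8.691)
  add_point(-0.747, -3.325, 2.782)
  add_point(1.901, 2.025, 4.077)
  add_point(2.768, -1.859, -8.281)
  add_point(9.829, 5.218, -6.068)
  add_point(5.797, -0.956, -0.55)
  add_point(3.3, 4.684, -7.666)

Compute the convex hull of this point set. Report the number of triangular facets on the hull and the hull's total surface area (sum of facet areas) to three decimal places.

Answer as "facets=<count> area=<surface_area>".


facets=16 area=552.150

Points on the hull: [0, 1, 3, 5, 6, 7, 8, 9, 10, 12] (10 of 13).

Area of each hull facet:
  f1: (p5, p6, p0) → 15.9562
  f2: (p5, p8, p0) → 36.4450
  f3: (p12, p6, p0) → 46.7452
  f4: (p12, p8, p0) → 81.1159
  f5: (p12, p8, p10) → 40.6595
  f6: (p3, p8, p10) → 31.0560
  f7: (p9, p6, p10) → 13.1530
  f8: (p9, p12, p10) → 21.8708
  f9: (p9, p12, p6) → 13.4963
  f10: (p1, p3, p8) → 15.4948
  f11: (p1, p5, p6) → 67.9710
  f12: (p1, p6, p10) → 87.1537
  f13: (p1, p3, p10) → 12.8658
  f14: (p7, p5, p8) → 9.6245
  f15: (p7, p1, p8) → 24.3313
  f16: (p7, p1, p5) → 34.2116
Σ area = 552.150

Check V−E+F: 10 − 24 + 16 = 2.


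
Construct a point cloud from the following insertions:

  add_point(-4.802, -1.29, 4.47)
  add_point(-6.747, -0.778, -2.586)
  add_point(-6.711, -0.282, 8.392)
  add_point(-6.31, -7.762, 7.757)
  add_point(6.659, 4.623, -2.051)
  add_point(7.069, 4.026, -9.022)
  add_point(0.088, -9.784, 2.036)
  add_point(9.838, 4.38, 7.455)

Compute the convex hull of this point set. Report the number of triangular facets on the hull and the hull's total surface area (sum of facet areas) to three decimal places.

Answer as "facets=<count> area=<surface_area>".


facets=10 area=696.658

Hull vertices (7/8): indices [1, 2, 3, 4, 5, 6, 7].

Area of each hull facet:
  f1: (p5, p6, p1) → 97.0067
  f2: (p5, p6, p7) → 137.9009
  f3: (p3, p6, p7) → 79.4761
  f4: (p3, p2, p7) → 63.2287
  f5: (p3, p6, p1) → 50.8421
  f6: (p3, p2, p1) → 40.9607
  f7: (p4, p5, p7) → 13.5699
  f8: (p4, p2, p7) → 83.6554
  f9: (p4, p5, p1) → 50.6768
  f10: (p4, p2, p1) → 79.3402
Σ area = 696.658

Euler characteristic 7−15+10 = 2 ✓


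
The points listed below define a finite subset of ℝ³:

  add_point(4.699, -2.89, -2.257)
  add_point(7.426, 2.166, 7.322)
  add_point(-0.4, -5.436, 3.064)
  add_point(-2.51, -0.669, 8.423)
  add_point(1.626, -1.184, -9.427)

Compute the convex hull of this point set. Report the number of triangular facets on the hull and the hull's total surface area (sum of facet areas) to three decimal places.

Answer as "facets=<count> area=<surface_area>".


facets=6 area=270.202

5 of the 5 inputs are extreme points: [0, 1, 2, 3, 4].

Facet areas (half cross-product norm):
  f1: (p2, p1, p3) → 38.2654
  f2: (p4, p1, p3) → 90.5033
  f3: (p4, p2, p3) → 42.9118
  f4: (p0, p2, p1) → 41.8310
  f5: (p0, p4, p1) → 28.5979
  f6: (p0, p4, p2) → 28.0928
Σ area = 270.202

Check V−E+F: 5 − 9 + 6 = 2.


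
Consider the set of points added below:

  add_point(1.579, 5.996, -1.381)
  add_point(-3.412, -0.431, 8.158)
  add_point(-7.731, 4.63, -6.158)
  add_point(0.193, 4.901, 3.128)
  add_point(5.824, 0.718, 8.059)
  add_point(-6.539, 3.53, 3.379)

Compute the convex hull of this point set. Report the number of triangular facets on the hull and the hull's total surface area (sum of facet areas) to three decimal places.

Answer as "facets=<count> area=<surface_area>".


facets=8 area=271.505

Hull vertices (6/6): indices [0, 1, 2, 3, 4, 5].

Triangle areas on the boundary:
  f1: (p0, p4, p2) → 47.5424
  f2: (p1, p4, p2) → 71.6308
  f3: (p5, p0, p2) → 42.9533
  f4: (p5, p1, p2) → 20.2558
  f5: (p3, p0, p4) → 18.4578
  f6: (p3, p5, p0) → 15.5341
  f7: (p3, p1, p4) → 32.3543
  f8: (p3, p5, p1) → 22.7768
Σ area = 271.505

Check V−E+F: 6 − 12 + 8 = 2.


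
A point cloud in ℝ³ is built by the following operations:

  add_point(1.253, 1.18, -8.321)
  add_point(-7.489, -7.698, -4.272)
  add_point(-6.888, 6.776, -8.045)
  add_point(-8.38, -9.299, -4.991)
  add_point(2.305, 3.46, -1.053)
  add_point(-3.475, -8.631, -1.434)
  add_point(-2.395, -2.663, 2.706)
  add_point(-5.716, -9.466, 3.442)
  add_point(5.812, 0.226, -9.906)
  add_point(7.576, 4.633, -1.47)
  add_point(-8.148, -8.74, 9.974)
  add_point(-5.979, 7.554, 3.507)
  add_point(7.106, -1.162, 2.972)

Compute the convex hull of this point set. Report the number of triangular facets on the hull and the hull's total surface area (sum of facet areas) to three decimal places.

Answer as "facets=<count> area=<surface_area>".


Points on the hull: [2, 3, 5, 7, 8, 9, 10, 11, 12] (9 of 13).

Facet areas (half cross-product norm):
  f1: (p2, p11, p9) → 82.1941
  f2: (p2, p10, p3) → 121.6898
  f3: (p2, p10, p11) → 98.0797
  f4: (p12, p11, p9) → 53.5857
  f5: (p12, p10, p11) → 127.5514
  f6: (p8, p2, p3) → 111.3020
  f7: (p8, p2, p9) → 68.8587
  f8: (p8, p12, p9) → 34.9743
  f9: (p5, p8, p3) → 45.6384
  f10: (p5, p8, p12) → 83.8222
  f11: (p7, p12, p10) → 51.6581
  f12: (p7, p5, p12) → 36.9068
  f13: (p7, p10, p3) → 19.3103
  f14: (p7, p5, p3) → 16.2971
Σ area = 951.869

Check V−E+F: 9 − 21 + 14 = 2.

facets=14 area=951.869


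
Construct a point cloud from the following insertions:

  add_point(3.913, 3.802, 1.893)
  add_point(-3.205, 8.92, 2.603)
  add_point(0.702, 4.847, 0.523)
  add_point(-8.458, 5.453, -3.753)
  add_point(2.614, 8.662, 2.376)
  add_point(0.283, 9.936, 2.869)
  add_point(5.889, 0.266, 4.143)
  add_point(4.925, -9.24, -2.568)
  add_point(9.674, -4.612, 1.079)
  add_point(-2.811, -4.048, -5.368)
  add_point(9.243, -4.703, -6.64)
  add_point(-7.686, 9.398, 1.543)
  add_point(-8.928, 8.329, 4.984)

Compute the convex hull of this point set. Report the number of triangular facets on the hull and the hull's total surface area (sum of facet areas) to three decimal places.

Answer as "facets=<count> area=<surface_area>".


facets=16 area=673.079

Points on the hull: [3, 4, 5, 6, 7, 8, 9, 10, 11, 12] (10 of 13).

Triangle areas on the boundary:
  f1: (p7, p10, p8) → 24.9300
  f2: (p6, p5, p12) → 51.2709
  f3: (p6, p7, p12) → 92.5542
  f4: (p6, p7, p8) → 24.8601
  f5: (p11, p5, p12) → 15.1433
  f6: (p4, p6, p8) → 20.6698
  f7: (p4, p6, p5) → 8.8152
  f8: (p4, p10, p8) → 58.1933
  f9: (p9, p7, p10) → 36.3306
  f10: (p9, p7, p12) → 73.0747
  f11: (p3, p9, p10) → 56.0245
  f12: (p3, p11, p5) → 25.8063
  f13: (p3, p11, p12) → 10.8616
  f14: (p3, p9, p12) → 46.4750
  f15: (p3, p4, p5) → 14.9549
  f16: (p3, p4, p10) → 113.1149
Σ area = 673.079

Euler characteristic 10−24+16 = 2 ✓


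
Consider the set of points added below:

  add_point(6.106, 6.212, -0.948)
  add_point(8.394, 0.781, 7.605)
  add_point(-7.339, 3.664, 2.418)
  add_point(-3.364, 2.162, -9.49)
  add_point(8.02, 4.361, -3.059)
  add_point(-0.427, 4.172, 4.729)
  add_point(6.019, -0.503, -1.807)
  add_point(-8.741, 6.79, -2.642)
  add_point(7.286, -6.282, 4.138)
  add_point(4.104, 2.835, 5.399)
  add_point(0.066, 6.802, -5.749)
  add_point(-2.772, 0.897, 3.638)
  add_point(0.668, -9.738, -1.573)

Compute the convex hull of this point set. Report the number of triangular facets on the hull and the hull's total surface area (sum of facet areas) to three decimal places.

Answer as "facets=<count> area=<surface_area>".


facets=18 area=703.269

11 of the 13 inputs are extreme points: [0, 1, 2, 3, 4, 5, 7, 8, 10, 11, 12].

Per-facet area ½‖(b−a)×(c−a)‖:
  f1: (p3, p12, p7) → 72.3443
  f2: (p3, p10, p7) → 30.7286
  f3: (p2, p12, p7) → 46.3994
  f4: (p0, p10, p7) → 30.6507
  f5: (p11, p2, p1) → 16.2768
  f6: (p11, p2, p12) → 27.6549
  f7: (p5, p2, p1) → 14.7157
  f8: (p5, p0, p1) → 40.4150
  f9: (p5, p2, p7) → 20.0073
  f10: (p5, p0, p7) → 50.6277
  f11: (p4, p0, p1) → 17.5535
  f12: (p4, p3, p12) → 91.8948
  f13: (p4, p3, p10) → 27.1053
  f14: (p4, p0, p10) → 13.0865
  f15: (p8, p4, p1) → 44.3034
  f16: (p8, p4, p12) → 60.4824
  f17: (p8, p11, p1) → 45.3472
  f18: (p8, p11, p12) → 53.6760
Σ area = 703.269

Check V−E+F: 11 − 27 + 18 = 2.


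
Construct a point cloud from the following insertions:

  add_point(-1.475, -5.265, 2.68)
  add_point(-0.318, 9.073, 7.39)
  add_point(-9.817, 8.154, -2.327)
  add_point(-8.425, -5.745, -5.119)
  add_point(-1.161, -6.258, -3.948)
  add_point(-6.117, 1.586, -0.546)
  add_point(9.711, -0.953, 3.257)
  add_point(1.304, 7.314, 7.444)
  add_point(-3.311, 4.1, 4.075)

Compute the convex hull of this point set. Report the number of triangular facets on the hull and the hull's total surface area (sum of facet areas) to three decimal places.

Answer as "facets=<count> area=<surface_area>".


facets=12 area=594.643

Points on the hull: [0, 1, 2, 3, 4, 6, 7, 8] (8 of 9).

Per-facet area ½‖(b−a)×(c−a)‖:
  f1: (p1, p6, p2) → 97.9362
  f2: (p4, p6, p2) → 118.8682
  f3: (p4, p3, p2) → 52.0658
  f4: (p8, p3, p2) → 67.0476
  f5: (p8, p1, p2) → 31.7604
  f6: (p0, p8, p3) → 50.4123
  f7: (p0, p4, p6) → 40.1978
  f8: (p0, p4, p3) → 24.6176
  f9: (p0, p8, p1) → 22.7340
  f10: (p7, p1, p6) → 5.3715
  f11: (p7, p0, p6) → 69.6747
  f12: (p7, p0, p1) → 13.9565
Σ area = 594.643

Euler: V−E+F = 8−18+12 = 2.


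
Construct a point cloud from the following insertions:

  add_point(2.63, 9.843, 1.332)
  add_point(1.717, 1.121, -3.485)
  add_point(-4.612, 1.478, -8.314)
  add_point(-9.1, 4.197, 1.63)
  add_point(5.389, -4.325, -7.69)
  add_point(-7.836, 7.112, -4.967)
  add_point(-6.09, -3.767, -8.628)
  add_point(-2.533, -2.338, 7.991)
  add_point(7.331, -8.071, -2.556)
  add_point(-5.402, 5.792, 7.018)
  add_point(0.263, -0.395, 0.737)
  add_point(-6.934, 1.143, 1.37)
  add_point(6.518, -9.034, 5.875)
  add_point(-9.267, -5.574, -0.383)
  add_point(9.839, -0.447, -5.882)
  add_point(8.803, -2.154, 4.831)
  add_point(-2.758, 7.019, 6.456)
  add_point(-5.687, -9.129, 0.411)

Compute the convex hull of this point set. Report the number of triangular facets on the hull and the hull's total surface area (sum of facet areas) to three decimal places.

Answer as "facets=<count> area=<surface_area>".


15 of the 18 inputs are extreme points: [0, 2, 3, 4, 5, 6, 7, 8, 9, 12, 13, 14, 15, 16, 17].

Triangle areas on the boundary:
  f1: (p5, p0, p14) → 90.6660
  f2: (p17, p7, p13) → 26.9932
  f3: (p17, p12, p7) → 58.7607
  f4: (p17, p8, p12) → 54.0729
  f5: (p15, p0, p14) → 71.4356
  f6: (p15, p8, p14) → 39.8041
  f7: (p15, p8, p12) → 29.9986
  f8: (p15, p12, p7) → 40.3204
  f9: (p6, p5, p13) → 51.7359
  f10: (p6, p17, p13) → 23.0171
  f11: (p6, p17, p8) → 69.1038
  f12: (p3, p5, p13) → 35.7070
  f13: (p2, p5, p14) → 48.0152
  f14: (p2, p6, p5) → 15.1790
  f15: (p9, p3, p5) → 20.8479
  f16: (p9, p7, p13) → 48.6799
  f17: (p9, p3, p13) → 30.7128
  f18: (p4, p2, p14) → 33.8196
  f19: (p4, p2, p6) → 30.6423
  f20: (p4, p8, p14) → 20.4419
  f21: (p4, p6, p8) → 35.4230
  f22: (p16, p5, p0) → 47.1654
  f23: (p16, p9, p5) → 18.2322
  f24: (p16, p15, p0) → 54.6491
  f25: (p16, p15, p7) → 55.7797
  f26: (p16, p9, p7) → 12.7936
Σ area = 1063.997

Euler: V−E+F = 15−39+26 = 2.

facets=26 area=1063.997


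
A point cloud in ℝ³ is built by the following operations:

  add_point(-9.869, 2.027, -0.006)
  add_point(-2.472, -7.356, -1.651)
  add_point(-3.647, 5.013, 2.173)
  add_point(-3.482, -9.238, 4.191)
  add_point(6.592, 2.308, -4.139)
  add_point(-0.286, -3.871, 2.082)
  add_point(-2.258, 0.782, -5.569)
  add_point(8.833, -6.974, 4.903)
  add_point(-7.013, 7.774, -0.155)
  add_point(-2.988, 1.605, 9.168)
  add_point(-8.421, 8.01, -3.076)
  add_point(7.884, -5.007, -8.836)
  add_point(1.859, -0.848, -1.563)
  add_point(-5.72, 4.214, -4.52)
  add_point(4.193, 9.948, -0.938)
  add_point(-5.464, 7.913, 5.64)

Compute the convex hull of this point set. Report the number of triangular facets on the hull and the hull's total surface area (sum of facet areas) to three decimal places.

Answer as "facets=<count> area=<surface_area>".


Points on the hull: [0, 1, 3, 4, 6, 7, 9, 10, 11, 13, 14, 15] (12 of 16).

Facet areas (half cross-product norm):
  f1: (p9, p14, p7) → 110.1339
  f2: (p3, p11, p7) → 86.8204
  f3: (p3, p9, p0) → 64.8038
  f4: (p3, p9, p7) → 72.9032
  f5: (p10, p11, p14) → 111.9973
  f6: (p4, p14, p7) → 51.5259
  f7: (p4, p11, p7) → 56.0254
  f8: (p4, p11, p14) → 8.1442
  f9: (p1, p3, p0) → 37.5092
  f10: (p1, p3, p11) → 27.9636
  f11: (p15, p9, p14) → 44.8982
  f12: (p15, p10, p14) → 52.6264
  f13: (p15, p9, p0) → 35.2691
  f14: (p15, p10, p0) → 29.4841
  f15: (p6, p1, p11) → 52.3675
  f16: (p13, p10, p11) → 14.0353
  f17: (p13, p6, p11) → 7.8246
  f18: (p13, p10, p0) → 15.1598
  f19: (p13, p1, p0) → 38.2562
  f20: (p13, p6, p1) → 19.3449
Σ area = 937.093

Euler characteristic 12−30+20 = 2 ✓

facets=20 area=937.093


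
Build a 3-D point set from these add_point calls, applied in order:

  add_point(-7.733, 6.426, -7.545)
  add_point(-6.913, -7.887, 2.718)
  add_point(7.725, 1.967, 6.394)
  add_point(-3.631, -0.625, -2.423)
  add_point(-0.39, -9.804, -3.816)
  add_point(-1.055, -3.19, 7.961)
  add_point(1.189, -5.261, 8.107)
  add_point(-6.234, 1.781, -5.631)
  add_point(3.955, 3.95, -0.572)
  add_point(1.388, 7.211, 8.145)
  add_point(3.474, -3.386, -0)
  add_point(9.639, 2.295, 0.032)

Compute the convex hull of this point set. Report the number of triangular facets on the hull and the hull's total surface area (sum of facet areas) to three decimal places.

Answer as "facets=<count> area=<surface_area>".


Extreme-point indices: [0, 1, 2, 4, 5, 6, 9, 11] — 8 of 12 on the boundary.

Area of each hull facet:
  f1: (p4, p11, p0) → 136.8981
  f2: (p9, p11, p0) → 110.7198
  f3: (p1, p4, p0) → 81.3429
  f4: (p1, p9, p0) → 139.5049
  f5: (p6, p4, p11) → 86.1018
  f6: (p6, p1, p4) → 47.0993
  f7: (p2, p9, p11) → 25.8112
  f8: (p2, p6, p11) → 30.2780
  f9: (p2, p6, p9) → 41.4765
  f10: (p5, p1, p9) → 36.9581
  f11: (p5, p6, p9) → 14.2314
  f12: (p5, p6, p1) → 13.8412
Σ area = 764.263

Euler characteristic 8−18+12 = 2 ✓

facets=12 area=764.263


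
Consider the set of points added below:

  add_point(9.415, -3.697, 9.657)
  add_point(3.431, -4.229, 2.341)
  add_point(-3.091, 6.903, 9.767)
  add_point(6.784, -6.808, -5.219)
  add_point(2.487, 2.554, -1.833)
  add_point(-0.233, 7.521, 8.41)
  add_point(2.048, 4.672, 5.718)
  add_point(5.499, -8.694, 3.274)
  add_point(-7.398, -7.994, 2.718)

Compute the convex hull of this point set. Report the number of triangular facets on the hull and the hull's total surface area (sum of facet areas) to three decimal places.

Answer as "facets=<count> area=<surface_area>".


Extreme-point indices: [0, 2, 3, 4, 5, 6, 7, 8] — 8 of 9 on the boundary.

Triangle areas on the boundary:
  f1: (p2, p0, p8) → 129.4212
  f2: (p4, p2, p8) → 98.1657
  f3: (p4, p3, p8) → 79.5858
  f4: (p4, p3, p0) → 76.3561
  f5: (p7, p0, p8) → 52.4161
  f6: (p7, p3, p8) → 56.6016
  f7: (p7, p3, p0) → 34.2336
  f8: (p5, p2, p0) → 21.9777
  f9: (p5, p4, p2) → 16.4120
  f10: (p6, p4, p0) → 46.2324
  f11: (p6, p5, p0) → 22.2103
  f12: (p6, p5, p4) → 11.4035
Σ area = 645.016

Check V−E+F: 8 − 18 + 12 = 2.

facets=12 area=645.016


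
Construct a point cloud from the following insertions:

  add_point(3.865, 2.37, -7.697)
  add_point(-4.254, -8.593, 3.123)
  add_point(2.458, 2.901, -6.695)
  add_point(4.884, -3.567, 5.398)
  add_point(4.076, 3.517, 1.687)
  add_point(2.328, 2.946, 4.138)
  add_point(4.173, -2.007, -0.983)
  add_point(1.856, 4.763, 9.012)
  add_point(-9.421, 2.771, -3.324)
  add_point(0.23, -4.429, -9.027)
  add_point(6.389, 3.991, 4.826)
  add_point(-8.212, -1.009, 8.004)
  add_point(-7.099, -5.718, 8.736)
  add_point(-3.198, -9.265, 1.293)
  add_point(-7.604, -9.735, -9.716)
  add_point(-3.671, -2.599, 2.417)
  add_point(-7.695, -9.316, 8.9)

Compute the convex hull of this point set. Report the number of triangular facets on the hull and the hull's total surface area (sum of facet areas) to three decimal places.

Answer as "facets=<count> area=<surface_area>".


facets=22 area=933.237

Extreme-point indices: [0, 2, 3, 6, 7, 8, 9, 10, 11, 12, 13, 14, 16] — 13 of 17 on the boundary.

Triangle areas on the boundary:
  f1: (p16, p14, p8) → 116.2612
  f2: (p0, p14, p8) → 94.8796
  f3: (p11, p7, p8) → 69.9056
  f4: (p11, p16, p8) → 45.5999
  f5: (p13, p16, p14) → 41.5742
  f6: (p3, p7, p10) → 23.9665
  f7: (p3, p16, p7) → 68.2651
  f8: (p3, p13, p16) → 47.2308
  f9: (p2, p7, p10) → 34.6385
  f10: (p2, p0, p10) → 10.5398
  f11: (p2, p7, p8) → 93.0351
  f12: (p2, p0, p8) → 4.9264
  f13: (p12, p16, p7) → 13.0828
  f14: (p12, p11, p7) → 27.4667
  f15: (p12, p11, p16) → 3.5440
  f16: (p6, p0, p10) → 33.9878
  f17: (p6, p3, p10) → 24.4972
  f18: (p9, p13, p14) → 51.6868
  f19: (p9, p3, p13) → 63.3855
  f20: (p9, p6, p3) → 17.4938
  f21: (p9, p0, p14) → 17.4832
  f22: (p9, p6, p0) → 29.7872
Σ area = 933.237

Euler characteristic 13−33+22 = 2 ✓


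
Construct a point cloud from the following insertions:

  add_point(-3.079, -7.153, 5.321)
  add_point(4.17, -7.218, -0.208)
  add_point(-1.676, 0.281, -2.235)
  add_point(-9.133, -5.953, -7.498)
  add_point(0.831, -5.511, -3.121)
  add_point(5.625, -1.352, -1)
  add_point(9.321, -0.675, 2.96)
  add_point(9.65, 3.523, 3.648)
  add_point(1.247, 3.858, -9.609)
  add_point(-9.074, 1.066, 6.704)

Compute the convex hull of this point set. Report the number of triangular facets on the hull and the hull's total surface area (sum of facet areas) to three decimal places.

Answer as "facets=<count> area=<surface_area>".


facets=12 area=730.360

Extreme-point indices: [0, 1, 3, 4, 6, 7, 8, 9] — 8 of 10 on the boundary.

Triangle areas on the boundary:
  f1: (p8, p9, p3) → 112.6452
  f2: (p8, p9, p7) → 138.5128
  f3: (p0, p1, p3) → 63.4450
  f4: (p0, p9, p3) → 71.6373
  f5: (p0, p9, p7) → 85.5920
  f6: (p4, p1, p3) → 12.5105
  f7: (p4, p8, p3) → 61.2850
  f8: (p4, p8, p1) → 21.2710
  f9: (p6, p8, p7) → 33.0800
  f10: (p6, p8, p1) → 64.5530
  f11: (p6, p0, p7) → 26.3889
  f12: (p6, p0, p1) → 39.4396
Σ area = 730.360

Check V−E+F: 8 − 18 + 12 = 2.


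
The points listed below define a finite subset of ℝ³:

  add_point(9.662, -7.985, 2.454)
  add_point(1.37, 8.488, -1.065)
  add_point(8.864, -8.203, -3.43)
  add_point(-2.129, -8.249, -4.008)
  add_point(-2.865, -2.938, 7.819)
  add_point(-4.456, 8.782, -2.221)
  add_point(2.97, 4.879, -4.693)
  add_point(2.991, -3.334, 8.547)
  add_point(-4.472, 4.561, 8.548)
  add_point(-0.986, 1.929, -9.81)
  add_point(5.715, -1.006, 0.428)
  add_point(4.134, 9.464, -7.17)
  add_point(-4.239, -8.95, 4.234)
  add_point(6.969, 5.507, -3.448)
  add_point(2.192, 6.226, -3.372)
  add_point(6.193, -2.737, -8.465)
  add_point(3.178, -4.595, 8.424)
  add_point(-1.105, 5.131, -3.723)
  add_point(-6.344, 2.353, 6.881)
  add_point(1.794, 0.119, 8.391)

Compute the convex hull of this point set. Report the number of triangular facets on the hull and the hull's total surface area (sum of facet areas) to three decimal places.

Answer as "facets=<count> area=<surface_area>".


facets=28 area=976.438

Hull vertices (16/20): indices [0, 1, 2, 3, 4, 5, 7, 8, 9, 11, 12, 13, 15, 16, 18, 19].

Triangle areas on the boundary:
  f1: (p5, p9, p11) → 43.5410
  f2: (p15, p9, p11) → 41.0219
  f3: (p13, p19, p0) → 82.7272
  f4: (p13, p15, p11) → 29.0758
  f5: (p16, p12, p0) → 44.9818
  f6: (p1, p5, p11) → 19.6548
  f7: (p1, p13, p11) → 18.5106
  f8: (p1, p13, p19) → 42.7392
  f9: (p2, p12, p0) → 41.7327
  f10: (p2, p13, p0) → 41.1131
  f11: (p2, p13, p15) → 37.1864
  f12: (p3, p15, p9) → 45.2526
  f13: (p3, p5, p9) → 62.6154
  f14: (p3, p2, p12) → 46.0710
  f15: (p3, p2, p15) → 40.4101
  f16: (p3, p12, p18) → 49.5166
  f17: (p3, p5, p18) → 86.9780
  f18: (p4, p12, p18) → 19.5258
  f19: (p4, p16, p12) → 22.4514
  f20: (p7, p19, p0) → 14.5626
  f21: (p7, p16, p0) → 5.1855
  f22: (p8, p4, p16) → 21.6867
  f23: (p8, p7, p16) → 4.0230
  f24: (p8, p7, p19) → 8.2038
  f25: (p8, p4, p18) → 10.5386
  f26: (p8, p1, p19) → 44.5842
  f27: (p8, p5, p18) → 18.8341
  f28: (p8, p1, p5) → 33.7141
Σ area = 976.438

Euler: V−E+F = 16−42+28 = 2.


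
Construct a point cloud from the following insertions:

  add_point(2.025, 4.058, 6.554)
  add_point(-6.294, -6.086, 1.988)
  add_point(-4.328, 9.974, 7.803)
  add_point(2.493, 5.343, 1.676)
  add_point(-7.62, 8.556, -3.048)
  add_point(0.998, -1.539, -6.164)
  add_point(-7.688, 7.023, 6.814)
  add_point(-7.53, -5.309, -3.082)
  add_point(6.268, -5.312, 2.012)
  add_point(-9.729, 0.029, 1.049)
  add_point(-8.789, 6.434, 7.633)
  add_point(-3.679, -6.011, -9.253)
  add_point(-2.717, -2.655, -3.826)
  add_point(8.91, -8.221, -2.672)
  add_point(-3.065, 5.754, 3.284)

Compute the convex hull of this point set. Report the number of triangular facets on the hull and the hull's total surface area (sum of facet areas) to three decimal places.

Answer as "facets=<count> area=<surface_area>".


facets=20 area=829.455

Points on the hull: [0, 1, 2, 3, 4, 5, 7, 8, 9, 10, 11, 13] (12 of 15).

Triangle areas on the boundary:
  f1: (p1, p11, p13) → 80.3599
  f2: (p3, p4, p2) → 52.9602
  f3: (p5, p11, p13) → 38.1458
  f4: (p5, p4, p11) → 48.3432
  f5: (p5, p3, p13) → 57.4884
  f6: (p5, p3, p4) → 59.3319
  f7: (p8, p1, p13) → 35.2538
  f8: (p7, p1, p9) → 17.3537
  f9: (p7, p1, p11) → 14.2437
  f10: (p7, p4, p9) → 32.2507
  f11: (p7, p4, p11) → 50.4008
  f12: (p0, p3, p13) → 39.4270
  f13: (p0, p8, p13) → 17.0082
  f14: (p0, p3, p2) → 22.2037
  f15: (p0, p8, p1) → 66.9263
  f16: (p10, p0, p1) → 71.0031
  f17: (p10, p1, p9) → 29.0851
  f18: (p10, p0, p2) → 24.7248
  f19: (p10, p4, p9) → 42.2248
  f20: (p10, p4, p2) → 30.7195
Σ area = 829.455

Euler: V−E+F = 12−30+20 = 2.


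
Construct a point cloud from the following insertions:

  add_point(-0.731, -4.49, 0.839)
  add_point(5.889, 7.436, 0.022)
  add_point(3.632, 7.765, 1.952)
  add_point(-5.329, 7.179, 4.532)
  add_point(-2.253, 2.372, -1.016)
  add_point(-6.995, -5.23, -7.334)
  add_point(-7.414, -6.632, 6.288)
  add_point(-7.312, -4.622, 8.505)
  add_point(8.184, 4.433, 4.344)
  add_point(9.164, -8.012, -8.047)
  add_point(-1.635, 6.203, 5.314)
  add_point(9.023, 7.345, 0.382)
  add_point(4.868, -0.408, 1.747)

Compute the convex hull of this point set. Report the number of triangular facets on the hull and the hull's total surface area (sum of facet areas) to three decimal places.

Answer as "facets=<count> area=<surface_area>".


Extreme-point indices: [1, 2, 3, 5, 6, 7, 8, 9, 10, 11] — 10 of 13 on the boundary.

Area of each hull facet:
  f1: (p7, p9, p6) → 28.4756
  f2: (p5, p9, p6) → 112.2506
  f3: (p5, p7, p6) → 15.2922
  f4: (p8, p7, p9) → 160.3912
  f5: (p3, p5, p7) → 95.8904
  f6: (p11, p8, p9) → 43.3318
  f7: (p11, p8, p2) → 13.2117
  f8: (p10, p8, p2) → 18.9895
  f9: (p10, p3, p2) → 9.9598
  f10: (p10, p8, p7) → 60.1301
  f11: (p10, p3, p7) → 24.3145
  f12: (p1, p11, p2) → 3.4584
  f13: (p1, p3, p2) → 6.2000
  f14: (p1, p3, p5) → 103.0986
  f15: (p1, p5, p9) → 136.3585
  f16: (p1, p11, p9) → 27.6374
Σ area = 858.990

Euler: V−E+F = 10−24+16 = 2.

facets=16 area=858.990
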